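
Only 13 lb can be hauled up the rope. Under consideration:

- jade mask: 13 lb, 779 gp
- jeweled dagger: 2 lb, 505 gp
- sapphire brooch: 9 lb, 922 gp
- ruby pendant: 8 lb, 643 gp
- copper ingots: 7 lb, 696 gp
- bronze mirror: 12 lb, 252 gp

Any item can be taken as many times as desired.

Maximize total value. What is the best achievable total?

3030

Taking 6×jeweled dagger: 12 lb used, 3030 in value.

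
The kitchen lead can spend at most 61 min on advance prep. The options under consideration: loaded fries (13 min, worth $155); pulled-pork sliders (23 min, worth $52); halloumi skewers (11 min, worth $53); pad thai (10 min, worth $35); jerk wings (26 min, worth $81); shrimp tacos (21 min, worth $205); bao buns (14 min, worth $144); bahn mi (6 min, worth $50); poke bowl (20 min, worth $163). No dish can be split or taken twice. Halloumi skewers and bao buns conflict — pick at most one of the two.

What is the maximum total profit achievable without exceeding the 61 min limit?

573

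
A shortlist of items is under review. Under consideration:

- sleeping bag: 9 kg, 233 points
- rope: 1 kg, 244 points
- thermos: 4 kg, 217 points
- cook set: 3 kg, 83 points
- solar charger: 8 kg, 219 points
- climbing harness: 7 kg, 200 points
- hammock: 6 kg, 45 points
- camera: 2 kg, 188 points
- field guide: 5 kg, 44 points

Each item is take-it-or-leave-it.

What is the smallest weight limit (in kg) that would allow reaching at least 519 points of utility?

Minimise kg subject to total utility ≥ 519.
Taking rope + thermos + camera gives 649 (≥ 519) for 7 kg.
No combination under 7 kg hits 519.

7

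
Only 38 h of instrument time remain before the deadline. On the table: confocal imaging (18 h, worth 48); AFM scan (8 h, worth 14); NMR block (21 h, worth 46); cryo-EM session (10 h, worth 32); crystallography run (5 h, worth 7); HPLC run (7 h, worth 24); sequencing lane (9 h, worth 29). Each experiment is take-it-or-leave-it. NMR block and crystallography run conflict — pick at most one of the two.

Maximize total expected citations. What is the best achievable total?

109

Ranking by ratio (expected citations/h): HPLC run 3.43, sequencing lane 3.22, cryo-EM session 3.20, confocal imaging 2.67.
Greedy by ratio would take AFM scan + cryo-EM session + HPLC run + sequencing lane: 34 h used, total 99.
Dropping AFM scan and HPLC run frees 15 h; slotting in confocal imaging (18 h) lifts the total to 109 at 37 h.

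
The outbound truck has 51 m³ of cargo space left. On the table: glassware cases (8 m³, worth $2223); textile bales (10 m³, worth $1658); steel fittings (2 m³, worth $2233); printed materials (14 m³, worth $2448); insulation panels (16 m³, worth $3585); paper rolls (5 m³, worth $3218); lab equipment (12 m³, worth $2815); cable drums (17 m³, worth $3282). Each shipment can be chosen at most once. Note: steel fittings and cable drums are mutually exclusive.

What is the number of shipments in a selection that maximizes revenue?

Best achievable revenue is 14595.
One optimal bundle: glassware cases + textile bales + steel fittings + printed materials + paper rolls + lab equipment (51 m³).
All optima have 6 shipments.

6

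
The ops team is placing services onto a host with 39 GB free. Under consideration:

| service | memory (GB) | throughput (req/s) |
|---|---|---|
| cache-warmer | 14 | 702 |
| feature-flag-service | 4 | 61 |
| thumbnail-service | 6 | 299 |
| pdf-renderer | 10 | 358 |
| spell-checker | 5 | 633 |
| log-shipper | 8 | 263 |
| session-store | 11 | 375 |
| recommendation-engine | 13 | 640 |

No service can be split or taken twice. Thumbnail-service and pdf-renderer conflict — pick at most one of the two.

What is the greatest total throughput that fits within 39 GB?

By throughput per GB: spell-checker 126.60, cache-warmer 50.14, thumbnail-service 49.83 lead.
Taking cache-warmer + thumbnail-service + spell-checker + recommendation-engine: 38 GB used, 2274 in throughput.
That's the maximum — no feasible swap from here does better than 2274.

2274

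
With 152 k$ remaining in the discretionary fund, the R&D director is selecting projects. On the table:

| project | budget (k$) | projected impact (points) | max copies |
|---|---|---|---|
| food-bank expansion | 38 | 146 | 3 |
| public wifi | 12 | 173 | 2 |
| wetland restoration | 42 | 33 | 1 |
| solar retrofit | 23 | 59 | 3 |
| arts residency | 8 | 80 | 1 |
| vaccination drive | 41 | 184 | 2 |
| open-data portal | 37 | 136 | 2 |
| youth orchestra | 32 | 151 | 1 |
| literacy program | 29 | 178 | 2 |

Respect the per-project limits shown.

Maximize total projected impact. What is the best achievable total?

Density check — public wifi 14.42, arts residency 10.00, literacy program 6.14 are the best per k$.
The ratio heuristic lands on 2×public wifi + solar retrofit + arts residency + youth orchestra + 2×literacy program (992) but leaves 7 k$ idle.
Dropping solar retrofit and arts residency frees 31 k$; slotting in food-bank expansion (38 k$) lifts the total to 999 at 152 k$.
Every other selection either busts 152 k$ or exceeds an availability limit or fails to beat 999.

999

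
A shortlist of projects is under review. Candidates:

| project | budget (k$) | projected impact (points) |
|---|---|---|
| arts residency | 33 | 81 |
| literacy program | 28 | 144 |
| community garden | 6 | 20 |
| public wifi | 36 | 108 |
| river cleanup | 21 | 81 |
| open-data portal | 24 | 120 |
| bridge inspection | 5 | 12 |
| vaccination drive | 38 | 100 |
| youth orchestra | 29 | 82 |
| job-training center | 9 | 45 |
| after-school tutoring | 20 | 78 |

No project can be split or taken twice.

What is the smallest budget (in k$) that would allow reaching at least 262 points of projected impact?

52

Minimise k$ subject to total projected impact ≥ 262.
literacy program + open-data portal reaches 264 using 52 k$.
No combination under 52 k$ hits 262.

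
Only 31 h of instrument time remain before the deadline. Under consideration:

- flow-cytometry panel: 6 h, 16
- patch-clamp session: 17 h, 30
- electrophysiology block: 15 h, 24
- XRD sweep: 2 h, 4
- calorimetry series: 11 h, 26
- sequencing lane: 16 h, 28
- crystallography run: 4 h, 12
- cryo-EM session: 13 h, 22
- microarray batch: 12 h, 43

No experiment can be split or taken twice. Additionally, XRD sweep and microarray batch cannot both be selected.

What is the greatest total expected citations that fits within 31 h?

85

Density check — microarray batch 3.58, crystallography run 3.00, flow-cytometry panel 2.67, calorimetry series 2.36 are the best per h.
Best packing: flow-cytometry panel + calorimetry series + microarray batch — 29 h, 85 total.
Every other selection either busts 31 h or breaks a pairing rule or fails to beat 85.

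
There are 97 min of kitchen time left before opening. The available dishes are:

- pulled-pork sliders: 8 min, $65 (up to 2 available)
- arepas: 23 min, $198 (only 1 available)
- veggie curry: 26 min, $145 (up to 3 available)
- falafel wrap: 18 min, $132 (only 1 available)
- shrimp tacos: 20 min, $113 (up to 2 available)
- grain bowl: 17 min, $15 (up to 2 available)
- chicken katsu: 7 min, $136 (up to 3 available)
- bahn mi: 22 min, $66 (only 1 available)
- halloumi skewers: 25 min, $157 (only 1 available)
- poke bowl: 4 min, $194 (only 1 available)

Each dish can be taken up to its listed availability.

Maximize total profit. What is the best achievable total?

By profit per min: poke bowl 48.50, chicken katsu 19.43, arepas 8.61, pulled-pork sliders 8.12 lead.
Filling by ratio: 2×pulled-pork sliders + arepas + falafel wrap + 3×chicken katsu + poke bowl for 1062, with 15 min left unused.
Replace pulled-pork sliders with shrimp tacos: the trade gains 48 net, giving 1110 at 94 min.
Every other selection either busts 97 min or exceeds an availability limit or fails to beat 1110.

1110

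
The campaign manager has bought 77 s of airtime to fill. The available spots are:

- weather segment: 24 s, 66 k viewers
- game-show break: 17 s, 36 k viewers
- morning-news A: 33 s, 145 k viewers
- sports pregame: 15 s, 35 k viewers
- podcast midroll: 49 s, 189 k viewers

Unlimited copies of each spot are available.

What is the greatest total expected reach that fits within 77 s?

2×morning-news A uses 66 of the 77 s and totals 290.

290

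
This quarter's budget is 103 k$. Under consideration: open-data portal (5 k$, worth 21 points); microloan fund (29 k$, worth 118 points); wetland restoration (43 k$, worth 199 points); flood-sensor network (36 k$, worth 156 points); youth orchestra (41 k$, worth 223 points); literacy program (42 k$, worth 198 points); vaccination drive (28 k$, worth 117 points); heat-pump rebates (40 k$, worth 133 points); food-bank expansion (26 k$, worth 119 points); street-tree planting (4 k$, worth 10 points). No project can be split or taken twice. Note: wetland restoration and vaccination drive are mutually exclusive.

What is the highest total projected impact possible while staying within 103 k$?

Greedy by ratio would take open-data portal + youth orchestra + literacy program + street-tree planting: 92 k$ used, total 452.
But flood-sensor network + youth orchestra + food-bank expansion fits in 103 k$ and reaches 498.
Next best is open-data portal + microloan fund + youth orchestra + food-bank expansion at 481 (101 k$) — short by 17.

498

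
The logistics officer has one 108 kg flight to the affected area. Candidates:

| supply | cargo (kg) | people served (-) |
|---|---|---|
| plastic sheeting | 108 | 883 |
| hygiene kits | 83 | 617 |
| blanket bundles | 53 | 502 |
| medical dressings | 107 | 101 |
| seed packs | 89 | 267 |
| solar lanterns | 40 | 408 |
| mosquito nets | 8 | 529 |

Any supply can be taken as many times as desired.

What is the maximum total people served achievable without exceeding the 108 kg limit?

Density check — mosquito nets 66.12, solar lanterns 10.20, blanket bundles 9.47, plastic sheeting 8.18 are the best per kg.
The ratio ordering already packs tightly: 13×mosquito nets, 104 kg, 6877.

6877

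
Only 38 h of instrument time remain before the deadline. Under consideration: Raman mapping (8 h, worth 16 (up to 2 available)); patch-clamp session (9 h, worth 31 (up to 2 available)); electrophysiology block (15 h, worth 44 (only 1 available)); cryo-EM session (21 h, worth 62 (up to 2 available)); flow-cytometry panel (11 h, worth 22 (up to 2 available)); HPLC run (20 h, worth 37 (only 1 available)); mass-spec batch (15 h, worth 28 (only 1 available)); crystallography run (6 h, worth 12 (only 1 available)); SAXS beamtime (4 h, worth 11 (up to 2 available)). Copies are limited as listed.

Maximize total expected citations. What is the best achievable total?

Density check — patch-clamp session 3.44, cryo-EM session 2.95, electrophysiology block 2.93 are the best per h.
Best packing: 2×patch-clamp session + electrophysiology block + SAXS beamtime — 37 h, 117 total.
That's the maximum — no swap from here does better than 117.

117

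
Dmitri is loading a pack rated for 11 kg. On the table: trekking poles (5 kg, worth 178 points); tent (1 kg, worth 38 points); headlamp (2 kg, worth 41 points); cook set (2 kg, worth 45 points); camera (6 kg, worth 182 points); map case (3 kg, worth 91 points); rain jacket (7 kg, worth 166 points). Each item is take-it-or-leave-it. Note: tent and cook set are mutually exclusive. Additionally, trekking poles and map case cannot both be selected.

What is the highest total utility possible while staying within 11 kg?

360

Taking trekking poles + camera: 11 kg used, 360 in utility.
Runner-up cook set + camera + map case tops out at 318.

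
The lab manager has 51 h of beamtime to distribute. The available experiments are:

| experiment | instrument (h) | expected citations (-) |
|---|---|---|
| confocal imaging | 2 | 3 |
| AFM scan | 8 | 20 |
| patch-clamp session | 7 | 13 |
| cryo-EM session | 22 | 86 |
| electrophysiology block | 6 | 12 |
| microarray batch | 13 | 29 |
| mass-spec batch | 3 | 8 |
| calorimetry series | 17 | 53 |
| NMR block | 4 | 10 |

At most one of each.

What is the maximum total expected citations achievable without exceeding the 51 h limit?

By expected citations per h: cryo-EM session 3.91, calorimetry series 3.12, mass-spec batch 2.67, AFM scan 2.50 lead.
The ratio heuristic lands on AFM scan + cryo-EM session + mass-spec batch + calorimetry series (167) but leaves 1 h idle.
Replace mass-spec batch with NMR block: the trade gains 2 net, giving 169 at 51 h.

169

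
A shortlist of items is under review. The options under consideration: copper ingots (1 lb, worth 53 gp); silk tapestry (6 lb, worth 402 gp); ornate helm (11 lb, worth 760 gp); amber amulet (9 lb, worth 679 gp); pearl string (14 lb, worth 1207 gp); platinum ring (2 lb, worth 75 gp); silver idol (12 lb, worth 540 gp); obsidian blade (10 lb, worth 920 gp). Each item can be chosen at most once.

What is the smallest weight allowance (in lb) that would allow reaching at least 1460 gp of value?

Need the lightest bundle worth ≥ 1460.
amber amulet + obsidian blade: 1599 value at 19 lb.
Below 19 lb the best achievable stays under 1460.

19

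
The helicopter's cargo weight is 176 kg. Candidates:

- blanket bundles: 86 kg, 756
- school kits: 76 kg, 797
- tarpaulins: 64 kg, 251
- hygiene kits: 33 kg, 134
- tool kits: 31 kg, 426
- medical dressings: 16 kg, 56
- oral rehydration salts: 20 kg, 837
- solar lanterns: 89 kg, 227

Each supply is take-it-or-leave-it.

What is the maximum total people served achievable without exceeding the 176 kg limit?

2250

Best packing: school kits + hygiene kits + tool kits + medical dressings + oral rehydration salts — 176 kg, 2250 total.
Runner-up school kits + hygiene kits + tool kits + oral rehydration salts tops out at 2194.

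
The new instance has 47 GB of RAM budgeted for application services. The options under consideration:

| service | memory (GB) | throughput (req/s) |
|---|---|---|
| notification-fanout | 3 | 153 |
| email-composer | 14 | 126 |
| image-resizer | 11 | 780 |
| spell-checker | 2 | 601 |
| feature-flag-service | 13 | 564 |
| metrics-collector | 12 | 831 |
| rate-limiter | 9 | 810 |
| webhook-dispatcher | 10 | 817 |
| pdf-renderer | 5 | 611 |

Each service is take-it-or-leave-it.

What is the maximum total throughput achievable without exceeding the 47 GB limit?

Filling by ratio: notification-fanout + image-resizer + spell-checker + rate-limiter + webhook-dispatcher + pdf-renderer for 3772, with 7 GB left unused.
Dropping pdf-renderer frees 5 GB; slotting in metrics-collector (12 GB) lifts the total to 3992 at 47 GB.

3992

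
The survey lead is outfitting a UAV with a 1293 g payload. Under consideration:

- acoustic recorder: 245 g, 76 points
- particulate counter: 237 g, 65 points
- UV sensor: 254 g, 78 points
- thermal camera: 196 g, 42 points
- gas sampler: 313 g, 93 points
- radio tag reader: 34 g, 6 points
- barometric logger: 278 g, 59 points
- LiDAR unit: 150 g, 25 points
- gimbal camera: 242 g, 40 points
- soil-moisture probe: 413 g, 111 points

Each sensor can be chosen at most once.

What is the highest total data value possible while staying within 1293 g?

364

Greedy by ratio would take acoustic recorder + particulate counter + UV sensor + thermal camera + gas sampler + radio tag reader: 1279 g used, total 360.
Replace particulate counter and thermal camera with soil-moisture probe: the trade gains 4 net, giving 364 at 1259 g.
The spare 34 g is too small for any remaining sensor, and no exchange beats 364.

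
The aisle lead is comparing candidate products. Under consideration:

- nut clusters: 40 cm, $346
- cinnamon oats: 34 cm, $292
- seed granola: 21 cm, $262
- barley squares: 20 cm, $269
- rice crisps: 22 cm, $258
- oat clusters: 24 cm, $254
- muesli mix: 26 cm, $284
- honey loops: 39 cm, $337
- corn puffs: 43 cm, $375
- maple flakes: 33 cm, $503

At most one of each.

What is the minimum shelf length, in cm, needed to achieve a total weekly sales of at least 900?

Minimise cm subject to total weekly sales ≥ 900.
Taking seed granola + barley squares + maple flakes gives 1034 (≥ 900) for 74 cm.
Any bundle with less than 74 cm falls short of 900.

74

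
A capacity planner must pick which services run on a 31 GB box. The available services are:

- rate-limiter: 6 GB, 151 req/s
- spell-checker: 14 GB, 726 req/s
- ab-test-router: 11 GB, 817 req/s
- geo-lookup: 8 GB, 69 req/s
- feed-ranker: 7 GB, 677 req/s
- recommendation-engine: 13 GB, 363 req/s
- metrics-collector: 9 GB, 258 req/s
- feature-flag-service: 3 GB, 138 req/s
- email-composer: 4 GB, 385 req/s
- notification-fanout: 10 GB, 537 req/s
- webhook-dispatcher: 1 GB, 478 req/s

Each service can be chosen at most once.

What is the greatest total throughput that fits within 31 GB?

2509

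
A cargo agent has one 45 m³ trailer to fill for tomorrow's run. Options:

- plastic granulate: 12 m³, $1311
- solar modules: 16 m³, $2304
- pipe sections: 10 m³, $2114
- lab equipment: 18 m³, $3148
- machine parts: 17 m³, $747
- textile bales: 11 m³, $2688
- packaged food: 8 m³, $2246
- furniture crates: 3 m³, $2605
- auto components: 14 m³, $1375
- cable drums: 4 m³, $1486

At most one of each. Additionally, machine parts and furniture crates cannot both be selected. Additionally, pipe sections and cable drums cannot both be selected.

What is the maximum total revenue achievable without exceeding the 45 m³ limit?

12173

Taking lab equipment + textile bales + packaged food + furniture crates + cable drums: 44 m³ used, 12173 in revenue.
Runner-up solar modules + textile bales + packaged food + furniture crates + cable drums tops out at 11329.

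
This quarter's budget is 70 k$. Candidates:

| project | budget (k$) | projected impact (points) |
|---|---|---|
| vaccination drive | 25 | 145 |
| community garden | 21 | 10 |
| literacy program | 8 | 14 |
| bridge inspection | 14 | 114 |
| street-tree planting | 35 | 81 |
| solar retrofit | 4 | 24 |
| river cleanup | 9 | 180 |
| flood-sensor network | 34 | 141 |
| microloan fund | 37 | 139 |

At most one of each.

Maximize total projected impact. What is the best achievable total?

477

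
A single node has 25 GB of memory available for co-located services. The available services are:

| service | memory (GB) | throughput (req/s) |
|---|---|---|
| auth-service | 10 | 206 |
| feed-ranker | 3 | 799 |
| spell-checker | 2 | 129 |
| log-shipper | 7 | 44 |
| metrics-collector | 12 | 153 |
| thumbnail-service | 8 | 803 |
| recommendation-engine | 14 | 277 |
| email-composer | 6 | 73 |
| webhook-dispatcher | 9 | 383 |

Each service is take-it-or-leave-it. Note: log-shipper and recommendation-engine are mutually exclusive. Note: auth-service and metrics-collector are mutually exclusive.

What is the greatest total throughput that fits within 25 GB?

2114

Density check — feed-ranker 266.33, thumbnail-service 100.38, spell-checker 64.50 are the best per GB.
Best packing: feed-ranker + spell-checker + thumbnail-service + webhook-dispatcher — 22 GB, 2114 total.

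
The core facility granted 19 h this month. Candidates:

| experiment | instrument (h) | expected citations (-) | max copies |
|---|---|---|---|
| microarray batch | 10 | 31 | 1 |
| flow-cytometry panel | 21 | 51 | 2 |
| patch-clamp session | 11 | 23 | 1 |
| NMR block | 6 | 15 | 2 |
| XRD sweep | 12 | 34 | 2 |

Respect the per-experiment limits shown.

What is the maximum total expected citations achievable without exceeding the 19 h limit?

49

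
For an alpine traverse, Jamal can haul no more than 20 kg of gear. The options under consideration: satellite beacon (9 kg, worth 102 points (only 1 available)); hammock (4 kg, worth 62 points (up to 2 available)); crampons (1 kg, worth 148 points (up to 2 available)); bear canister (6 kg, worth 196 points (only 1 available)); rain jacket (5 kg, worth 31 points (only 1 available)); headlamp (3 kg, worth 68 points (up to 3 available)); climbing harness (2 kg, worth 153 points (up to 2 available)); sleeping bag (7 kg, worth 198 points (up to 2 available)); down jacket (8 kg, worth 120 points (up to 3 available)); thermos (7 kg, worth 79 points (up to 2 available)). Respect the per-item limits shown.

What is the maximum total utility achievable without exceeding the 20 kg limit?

By utility per kg: crampons 148.00, climbing harness 76.50, bear canister 32.67, sleeping bag 28.29 lead.
Taking the top-ratio items first gives 2×crampons + bear canister + 2×climbing harness + sleeping bag for 996 (19 kg).
Replace bear canister with sleeping bag: the trade gains 2 net, giving 998 at 20 kg.
Nothing else within 20 kg beats 998.

998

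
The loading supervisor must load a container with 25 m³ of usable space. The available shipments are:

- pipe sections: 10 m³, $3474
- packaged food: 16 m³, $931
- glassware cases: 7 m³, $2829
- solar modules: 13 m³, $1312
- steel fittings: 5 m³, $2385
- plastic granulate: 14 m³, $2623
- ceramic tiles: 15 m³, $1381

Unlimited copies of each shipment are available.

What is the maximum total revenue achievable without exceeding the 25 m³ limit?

Best packing: 5×steel fittings — 25 m³, 11925 total.

11925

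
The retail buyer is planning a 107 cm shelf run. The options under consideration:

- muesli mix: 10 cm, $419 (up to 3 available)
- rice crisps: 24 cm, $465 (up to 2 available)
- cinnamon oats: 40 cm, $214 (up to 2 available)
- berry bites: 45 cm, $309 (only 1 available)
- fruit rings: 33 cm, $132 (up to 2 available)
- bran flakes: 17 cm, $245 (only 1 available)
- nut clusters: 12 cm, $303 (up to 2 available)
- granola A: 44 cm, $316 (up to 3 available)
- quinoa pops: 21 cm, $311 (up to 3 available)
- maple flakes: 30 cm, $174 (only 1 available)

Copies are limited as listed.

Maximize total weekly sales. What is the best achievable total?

2793

The ratio ordering already packs tightly: 3×muesli mix + 2×rice crisps + 2×nut clusters, 102 cm, 2793.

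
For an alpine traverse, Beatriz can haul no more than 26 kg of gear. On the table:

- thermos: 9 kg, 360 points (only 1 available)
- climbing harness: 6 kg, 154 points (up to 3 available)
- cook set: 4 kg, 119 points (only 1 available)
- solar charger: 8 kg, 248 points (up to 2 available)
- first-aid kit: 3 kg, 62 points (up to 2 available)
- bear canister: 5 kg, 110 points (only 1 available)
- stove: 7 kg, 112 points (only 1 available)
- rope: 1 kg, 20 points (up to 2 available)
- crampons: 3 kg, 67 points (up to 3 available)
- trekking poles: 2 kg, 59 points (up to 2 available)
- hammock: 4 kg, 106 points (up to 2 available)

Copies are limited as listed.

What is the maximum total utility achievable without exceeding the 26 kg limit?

876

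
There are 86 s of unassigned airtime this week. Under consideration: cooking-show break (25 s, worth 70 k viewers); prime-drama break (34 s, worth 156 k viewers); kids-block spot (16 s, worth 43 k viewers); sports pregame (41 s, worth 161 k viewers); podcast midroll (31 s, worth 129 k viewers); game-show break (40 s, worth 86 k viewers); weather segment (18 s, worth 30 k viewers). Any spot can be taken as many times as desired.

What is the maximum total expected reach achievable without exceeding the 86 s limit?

Taking 2×prime-drama break + kids-block spot: 84 s used, 355 in expected reach.

355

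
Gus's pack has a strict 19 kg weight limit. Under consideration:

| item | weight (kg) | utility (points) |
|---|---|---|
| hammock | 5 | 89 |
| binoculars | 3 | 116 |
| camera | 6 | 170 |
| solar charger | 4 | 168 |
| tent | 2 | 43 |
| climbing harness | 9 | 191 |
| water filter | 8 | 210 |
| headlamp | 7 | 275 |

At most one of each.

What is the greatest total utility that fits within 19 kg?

A density-first pass picks binoculars + solar charger + tent + headlamp — 602 at 16 kg.
The 3 kg tied up in binoculars is better spent on camera — total rises to 656 (19 kg).
The closest alternative, solar charger + water filter + headlamp, reaches only 653.

656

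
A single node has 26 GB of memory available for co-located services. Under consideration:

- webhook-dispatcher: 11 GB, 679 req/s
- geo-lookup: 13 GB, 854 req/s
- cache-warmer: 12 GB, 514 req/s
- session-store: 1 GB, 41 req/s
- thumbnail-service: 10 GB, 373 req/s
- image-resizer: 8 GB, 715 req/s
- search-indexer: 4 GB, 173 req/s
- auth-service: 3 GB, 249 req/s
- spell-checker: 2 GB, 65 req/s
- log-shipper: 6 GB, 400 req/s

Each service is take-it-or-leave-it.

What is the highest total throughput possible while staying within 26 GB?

The ratio heuristic lands on session-store + image-resizer + search-indexer + auth-service + spell-checker + log-shipper (1643) but leaves 2 GB idle.
Dropping session-store and search-indexer and log-shipper frees 11 GB; slotting in geo-lookup (13 GB) lifts the total to 1883 at 26 GB.
Next best is geo-lookup + session-store + image-resizer + auth-service at 1859 (25 GB) — short by 24.

1883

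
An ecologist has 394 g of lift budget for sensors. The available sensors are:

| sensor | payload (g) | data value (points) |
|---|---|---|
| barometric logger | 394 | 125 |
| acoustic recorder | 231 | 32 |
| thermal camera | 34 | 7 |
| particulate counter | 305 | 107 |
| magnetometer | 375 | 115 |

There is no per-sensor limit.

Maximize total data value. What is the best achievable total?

125

By data value per g: particulate counter 0.35, barometric logger 0.32, magnetometer 0.31 lead.
A density-first pass picks 2×thermal camera + particulate counter — 121 at 373 g.
Dropping 2×thermal camera and particulate counter frees 373 g; slotting in barometric logger (394 g) lifts the total to 125 at 394 g.
That's the maximum — no swap from here does better than 125.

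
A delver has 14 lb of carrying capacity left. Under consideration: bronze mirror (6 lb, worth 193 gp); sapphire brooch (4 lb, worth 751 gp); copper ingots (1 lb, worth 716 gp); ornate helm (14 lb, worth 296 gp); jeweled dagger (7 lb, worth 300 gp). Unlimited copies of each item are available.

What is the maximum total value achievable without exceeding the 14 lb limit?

Taking 14×copper ingots: 14 lb used, 10024 in value.
Every other selection either busts 14 lb or fails to beat 10024.

10024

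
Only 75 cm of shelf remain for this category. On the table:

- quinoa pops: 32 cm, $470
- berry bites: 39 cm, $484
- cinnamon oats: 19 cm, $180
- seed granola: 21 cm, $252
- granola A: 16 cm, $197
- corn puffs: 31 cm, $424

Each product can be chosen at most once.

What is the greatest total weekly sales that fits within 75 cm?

Greedy by ratio would take quinoa pops + corn puffs: 63 cm used, total 894.
Dropping corn puffs frees 31 cm; slotting in berry bites (39 cm) lifts the total to 954 at 71 cm.
No other feasible combination exceeds 954.

954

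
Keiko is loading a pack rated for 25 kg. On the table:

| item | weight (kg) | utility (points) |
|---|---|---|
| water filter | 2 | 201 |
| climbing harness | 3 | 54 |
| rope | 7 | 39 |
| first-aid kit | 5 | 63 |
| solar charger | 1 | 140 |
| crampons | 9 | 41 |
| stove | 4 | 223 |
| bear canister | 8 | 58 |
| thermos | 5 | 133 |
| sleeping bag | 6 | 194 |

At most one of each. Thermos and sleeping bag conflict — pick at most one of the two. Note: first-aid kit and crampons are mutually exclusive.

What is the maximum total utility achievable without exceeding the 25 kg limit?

875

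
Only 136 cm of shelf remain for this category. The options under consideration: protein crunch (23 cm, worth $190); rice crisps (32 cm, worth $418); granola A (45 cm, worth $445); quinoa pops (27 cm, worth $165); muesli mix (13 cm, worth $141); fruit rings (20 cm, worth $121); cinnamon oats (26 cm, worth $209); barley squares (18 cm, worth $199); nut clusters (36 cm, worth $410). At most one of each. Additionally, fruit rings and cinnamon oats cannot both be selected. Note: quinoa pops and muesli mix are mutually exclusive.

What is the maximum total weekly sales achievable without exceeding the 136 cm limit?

1472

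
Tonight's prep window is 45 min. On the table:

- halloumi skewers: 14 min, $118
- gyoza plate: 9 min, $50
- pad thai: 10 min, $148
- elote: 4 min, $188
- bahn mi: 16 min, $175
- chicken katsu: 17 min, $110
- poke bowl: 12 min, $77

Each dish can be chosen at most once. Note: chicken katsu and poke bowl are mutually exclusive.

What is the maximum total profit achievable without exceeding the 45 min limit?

629

Taking halloumi skewers + pad thai + elote + bahn mi: 44 min used, 629 in profit.
Runner-up pad thai + elote + bahn mi + poke bowl tops out at 588.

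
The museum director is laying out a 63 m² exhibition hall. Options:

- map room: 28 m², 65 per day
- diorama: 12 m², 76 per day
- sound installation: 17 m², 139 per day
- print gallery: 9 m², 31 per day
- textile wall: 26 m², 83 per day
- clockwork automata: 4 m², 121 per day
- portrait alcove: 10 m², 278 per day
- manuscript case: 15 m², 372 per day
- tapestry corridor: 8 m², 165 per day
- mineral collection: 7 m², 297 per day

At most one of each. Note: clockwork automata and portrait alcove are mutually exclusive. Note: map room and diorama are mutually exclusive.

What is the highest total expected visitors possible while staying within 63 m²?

1251

Taking sound installation + portrait alcove + manuscript case + tapestry corridor + mineral collection: 57 m² used, 1251 in expected visitors.
No other feasible combination exceeds 1251.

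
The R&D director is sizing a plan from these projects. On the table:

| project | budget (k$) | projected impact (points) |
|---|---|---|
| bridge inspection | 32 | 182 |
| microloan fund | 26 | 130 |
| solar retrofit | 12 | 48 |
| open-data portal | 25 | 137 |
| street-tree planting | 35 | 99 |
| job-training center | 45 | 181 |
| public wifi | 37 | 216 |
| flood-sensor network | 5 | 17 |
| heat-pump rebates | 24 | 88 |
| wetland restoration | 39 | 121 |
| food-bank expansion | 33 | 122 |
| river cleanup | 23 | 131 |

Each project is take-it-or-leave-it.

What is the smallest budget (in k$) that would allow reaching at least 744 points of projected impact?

Need the lightest bundle worth ≥ 744.
bridge inspection + open-data portal + public wifi + heat-pump rebates + river cleanup: 754 projected impact at 141 k$.
Any bundle with less than 141 k$ falls short of 744.

141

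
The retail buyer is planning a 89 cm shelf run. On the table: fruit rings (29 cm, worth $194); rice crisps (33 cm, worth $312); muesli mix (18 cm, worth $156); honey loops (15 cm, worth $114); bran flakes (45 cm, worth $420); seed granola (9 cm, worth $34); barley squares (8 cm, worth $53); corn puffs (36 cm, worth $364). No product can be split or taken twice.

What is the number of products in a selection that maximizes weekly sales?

3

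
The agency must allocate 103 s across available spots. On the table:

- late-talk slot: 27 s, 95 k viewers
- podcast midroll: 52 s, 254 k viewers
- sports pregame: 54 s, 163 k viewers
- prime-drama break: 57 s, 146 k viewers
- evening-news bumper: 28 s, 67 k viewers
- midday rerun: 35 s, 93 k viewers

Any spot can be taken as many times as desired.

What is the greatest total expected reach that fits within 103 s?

349

Ranking by ratio (expected reach/s): podcast midroll 4.88, late-talk slot 3.52, sports pregame 3.02, midday rerun 2.66.
Best packing: late-talk slot + podcast midroll — 79 s, 349 total.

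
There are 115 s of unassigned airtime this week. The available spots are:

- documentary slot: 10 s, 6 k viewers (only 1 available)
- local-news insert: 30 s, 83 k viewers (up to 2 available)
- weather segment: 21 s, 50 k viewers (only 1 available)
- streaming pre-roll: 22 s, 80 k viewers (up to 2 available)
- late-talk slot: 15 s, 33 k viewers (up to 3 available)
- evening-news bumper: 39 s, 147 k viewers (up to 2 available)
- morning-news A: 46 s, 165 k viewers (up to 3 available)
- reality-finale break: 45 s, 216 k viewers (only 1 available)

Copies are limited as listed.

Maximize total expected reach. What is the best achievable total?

461

Density check — reality-finale break 4.80, evening-news bumper 3.77, streaming pre-roll 3.64, morning-news A 3.59 are the best per s.
A density-first pass picks streaming pre-roll + evening-news bumper + reality-finale break — 443 at 106 s.
Dropping evening-news bumper frees 39 s; slotting in morning-news A (46 s) lifts the total to 461 at 113 s.
The spare 2 s is too small for any remaining spot, and no exchange beats 461.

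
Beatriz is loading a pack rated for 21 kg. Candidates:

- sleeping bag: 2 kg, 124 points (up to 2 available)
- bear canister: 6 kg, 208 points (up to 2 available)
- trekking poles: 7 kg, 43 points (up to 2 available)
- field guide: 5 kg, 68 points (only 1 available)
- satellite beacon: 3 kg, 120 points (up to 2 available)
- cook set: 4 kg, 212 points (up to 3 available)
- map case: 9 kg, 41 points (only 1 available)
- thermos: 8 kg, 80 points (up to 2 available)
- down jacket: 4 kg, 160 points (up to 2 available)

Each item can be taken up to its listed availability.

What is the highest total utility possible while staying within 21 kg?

1044

The ratio heuristic lands on 2×sleeping bag + satellite beacon + 3×cook set (1004) but leaves 2 kg idle.
Dropping satellite beacon frees 3 kg; slotting in down jacket (4 kg) lifts the total to 1044 at 20 kg.
That's the maximum — no swap from here does better than 1044.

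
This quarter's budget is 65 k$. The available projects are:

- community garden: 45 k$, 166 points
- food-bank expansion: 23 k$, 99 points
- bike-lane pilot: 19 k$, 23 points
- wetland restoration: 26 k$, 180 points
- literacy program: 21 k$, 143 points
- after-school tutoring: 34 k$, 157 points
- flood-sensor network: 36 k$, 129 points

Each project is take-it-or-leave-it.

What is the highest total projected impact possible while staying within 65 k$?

337

Ranking by ratio (projected impact/k$): wetland restoration 6.92, literacy program 6.81, after-school tutoring 4.62.
Greedy by ratio would take wetland restoration + literacy program: 47 k$ used, total 323.
Dropping literacy program frees 21 k$; slotting in after-school tutoring (34 k$) lifts the total to 337 at 60 k$.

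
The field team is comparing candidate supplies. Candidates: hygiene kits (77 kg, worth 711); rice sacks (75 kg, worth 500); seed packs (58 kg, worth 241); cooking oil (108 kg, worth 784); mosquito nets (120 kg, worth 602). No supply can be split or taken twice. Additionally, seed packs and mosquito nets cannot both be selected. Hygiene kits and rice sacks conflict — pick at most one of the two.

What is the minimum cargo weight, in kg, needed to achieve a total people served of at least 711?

Need the lightest bundle worth ≥ 711.
Taking hygiene kits gives 711 (≥ 711) for 77 kg.
No combination under 77 kg hits 711.

77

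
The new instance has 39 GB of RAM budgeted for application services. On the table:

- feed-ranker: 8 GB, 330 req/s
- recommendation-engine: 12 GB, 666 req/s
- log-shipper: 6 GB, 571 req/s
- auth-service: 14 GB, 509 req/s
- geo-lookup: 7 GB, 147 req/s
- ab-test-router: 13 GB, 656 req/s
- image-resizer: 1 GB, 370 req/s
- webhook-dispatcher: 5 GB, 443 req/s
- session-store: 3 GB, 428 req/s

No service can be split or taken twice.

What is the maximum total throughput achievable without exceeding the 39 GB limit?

The ratio ordering already packs tightly: feed-ranker + recommendation-engine + log-shipper + image-resizer + webhook-dispatcher + session-store, 35 GB, 2808.

2808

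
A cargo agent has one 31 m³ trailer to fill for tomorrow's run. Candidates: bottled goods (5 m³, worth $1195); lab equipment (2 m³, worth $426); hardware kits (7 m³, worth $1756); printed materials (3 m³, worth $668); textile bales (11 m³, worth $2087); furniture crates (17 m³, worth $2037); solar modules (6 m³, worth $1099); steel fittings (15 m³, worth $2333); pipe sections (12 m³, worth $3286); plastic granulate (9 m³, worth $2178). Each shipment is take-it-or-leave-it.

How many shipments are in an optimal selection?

4

Best achievable revenue is 7888.
For example hardware kits + printed materials + pipe sections + plastic granulate achieves it, using 31 m³.
All optima have 4 shipments.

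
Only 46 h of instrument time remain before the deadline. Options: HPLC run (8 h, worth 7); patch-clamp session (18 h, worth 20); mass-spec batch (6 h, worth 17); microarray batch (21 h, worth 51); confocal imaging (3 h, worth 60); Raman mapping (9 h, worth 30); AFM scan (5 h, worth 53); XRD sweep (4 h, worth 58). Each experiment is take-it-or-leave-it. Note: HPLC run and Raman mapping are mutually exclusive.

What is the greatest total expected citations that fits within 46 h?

Taking the top-ratio experiments first gives patch-clamp session + mass-spec batch + confocal imaging + Raman mapping + AFM scan + XRD sweep for 238 (45 h).
Replace patch-clamp session and mass-spec batch with microarray batch: the trade gains 14 net, giving 252 at 42 h.
That's the maximum — no feasible swap from here does better than 252.

252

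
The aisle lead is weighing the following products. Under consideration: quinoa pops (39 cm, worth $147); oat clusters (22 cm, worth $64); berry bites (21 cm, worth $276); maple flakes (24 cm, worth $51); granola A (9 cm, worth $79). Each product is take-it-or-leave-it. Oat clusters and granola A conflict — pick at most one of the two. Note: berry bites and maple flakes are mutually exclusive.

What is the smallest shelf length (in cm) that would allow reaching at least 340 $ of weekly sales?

Look for the lowest-shelf combination reaching 340.
berry bites + granola A: 355 weekly sales at 30 cm.
No combination under 30 cm hits 340.

30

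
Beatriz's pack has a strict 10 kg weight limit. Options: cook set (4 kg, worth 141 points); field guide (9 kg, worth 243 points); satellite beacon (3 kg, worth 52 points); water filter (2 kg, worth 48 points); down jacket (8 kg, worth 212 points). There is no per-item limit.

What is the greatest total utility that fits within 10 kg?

Taking 2×cook set + water filter: 10 kg used, 330 in utility.
Every other selection either busts 10 kg or fails to beat 330.

330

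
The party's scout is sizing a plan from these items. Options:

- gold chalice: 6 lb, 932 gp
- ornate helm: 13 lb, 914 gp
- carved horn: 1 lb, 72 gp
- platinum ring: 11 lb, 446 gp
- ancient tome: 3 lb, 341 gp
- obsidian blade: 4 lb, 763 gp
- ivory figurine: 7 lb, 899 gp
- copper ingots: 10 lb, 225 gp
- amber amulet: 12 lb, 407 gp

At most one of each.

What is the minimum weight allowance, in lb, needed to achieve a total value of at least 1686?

10

Minimise lb subject to total value ≥ 1686.
Taking gold chalice + obsidian blade gives 1695 (≥ 1686) for 10 lb.
No combination under 10 lb hits 1686.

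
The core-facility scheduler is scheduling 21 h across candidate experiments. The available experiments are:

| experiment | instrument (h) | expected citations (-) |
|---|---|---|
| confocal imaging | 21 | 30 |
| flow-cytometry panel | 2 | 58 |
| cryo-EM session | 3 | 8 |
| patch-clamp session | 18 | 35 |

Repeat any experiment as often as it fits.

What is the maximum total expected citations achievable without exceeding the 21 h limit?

Ranking by ratio (expected citations/h): flow-cytometry panel 29.00, cryo-EM session 2.67, patch-clamp session 1.94, confocal imaging 1.43.
Taking 10×flow-cytometry panel: 20 h used, 580 in expected citations.
Nothing else within 21 h beats 580.

580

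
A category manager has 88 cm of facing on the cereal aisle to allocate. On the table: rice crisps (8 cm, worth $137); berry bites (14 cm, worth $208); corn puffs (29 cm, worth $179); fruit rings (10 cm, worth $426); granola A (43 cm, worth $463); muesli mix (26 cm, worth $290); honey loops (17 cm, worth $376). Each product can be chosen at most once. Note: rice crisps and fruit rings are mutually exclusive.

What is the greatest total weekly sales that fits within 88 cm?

1473

By weekly sales per cm: fruit rings 42.60, honey loops 22.12, rice crisps 17.12, berry bites 14.86 lead.
Berry bites + fruit rings + granola A + honey loops uses 84 of the 88 cm and totals 1473.
That's the maximum — no feasible swap from here does better than 1473.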